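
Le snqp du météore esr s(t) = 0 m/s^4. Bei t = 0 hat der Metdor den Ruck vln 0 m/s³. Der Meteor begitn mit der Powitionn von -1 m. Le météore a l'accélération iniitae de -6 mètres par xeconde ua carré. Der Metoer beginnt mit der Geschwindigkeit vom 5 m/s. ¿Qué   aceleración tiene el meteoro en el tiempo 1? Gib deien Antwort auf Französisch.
Nous devons intégrer notre équation du snap s(t) = 0 2 fois. En prenant ∫s(t)dt et en appliquant j(0) = 0, nous trouvons j(t) = 0. En intégrant le jerk et en utilisant la condition initiale a(0) = -6, nous obtenons a(t) = -6. Nous avons l'accélération a(t) = -6. En substituant t = 1: a(1) = -6.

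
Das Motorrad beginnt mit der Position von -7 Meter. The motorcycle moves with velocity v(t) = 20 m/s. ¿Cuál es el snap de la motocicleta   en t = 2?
Debemos derivar nuestra ecuación de la velocidad v(t) = 20 3 veces. Tomando d/dt de v(t), encontramos a(t) = 0. Derivando la aceleración, obtenemos la sacudida: j(t) = 0. Derivando la sacudida, obtenemos el snap: s(t) = 0. Usando s(t) = 0 y sustituyendo t = 2, encontramos s = 0.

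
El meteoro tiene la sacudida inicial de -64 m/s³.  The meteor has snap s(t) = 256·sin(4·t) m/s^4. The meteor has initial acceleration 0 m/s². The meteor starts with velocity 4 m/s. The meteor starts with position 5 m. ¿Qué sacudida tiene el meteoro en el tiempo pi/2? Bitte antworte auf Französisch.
Nous devons intégrer notre équation du snap s(t) = 256·sin(4·t) 1 fois. L'intégrale du snap est le jerk. En utilisant j(0) = -64, nous obtenons j(t) = -64·cos(4·t). En utilisant j(t) = -64·cos(4·t) et en substituant t = pi/2, nous trouvons j = -64.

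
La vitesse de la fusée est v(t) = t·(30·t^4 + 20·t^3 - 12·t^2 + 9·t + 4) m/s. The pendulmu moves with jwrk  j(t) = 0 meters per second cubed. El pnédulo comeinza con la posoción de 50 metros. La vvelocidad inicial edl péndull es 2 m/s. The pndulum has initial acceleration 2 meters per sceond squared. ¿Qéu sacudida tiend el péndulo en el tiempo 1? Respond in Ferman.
Mit j(t) = 0 und Einsetzen von t = 1, finden wir j = 0.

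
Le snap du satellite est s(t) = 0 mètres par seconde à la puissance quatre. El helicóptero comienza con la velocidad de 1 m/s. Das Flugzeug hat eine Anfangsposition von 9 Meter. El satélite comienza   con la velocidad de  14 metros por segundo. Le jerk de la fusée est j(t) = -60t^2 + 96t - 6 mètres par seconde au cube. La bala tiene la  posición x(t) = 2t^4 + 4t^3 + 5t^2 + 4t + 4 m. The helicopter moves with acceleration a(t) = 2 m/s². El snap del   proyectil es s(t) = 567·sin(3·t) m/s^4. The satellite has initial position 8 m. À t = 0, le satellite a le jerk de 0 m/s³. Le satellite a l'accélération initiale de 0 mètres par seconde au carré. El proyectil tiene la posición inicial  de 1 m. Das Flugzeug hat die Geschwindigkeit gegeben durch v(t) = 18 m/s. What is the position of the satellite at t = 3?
Starting from snap s(t) = 0, we take 4 integrals. Finding the integral of s(t) and using j(0) = 0: j(t) = 0. The integral of jerk is acceleration. Using a(0) = 0, we get a(t) = 0. Finding the antiderivative of a(t) and using v(0) = 14: v(t) = 14. The integral of velocity, with x(0) = 8, gives position: x(t) = 14·t + 8. We have position x(t) = 14·t + 8. Substituting t = 3: x(3) = 50.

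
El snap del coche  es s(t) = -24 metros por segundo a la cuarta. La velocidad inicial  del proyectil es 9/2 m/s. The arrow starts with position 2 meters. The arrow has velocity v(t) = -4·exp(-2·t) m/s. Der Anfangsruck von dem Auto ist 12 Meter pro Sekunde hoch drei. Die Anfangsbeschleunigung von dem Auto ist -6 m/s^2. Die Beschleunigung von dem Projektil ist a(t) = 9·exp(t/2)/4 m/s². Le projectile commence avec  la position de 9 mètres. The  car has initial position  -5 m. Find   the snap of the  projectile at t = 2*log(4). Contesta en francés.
En partant de l'accélération a(t) = 9·exp(t/2)/4, nous prenons 2 dérivées. En prenant d/dt de a(t), nous trouvons j(t) = 9·exp(t/2)/8. En prenant d/dt de j(t), nous trouvons s(t) = 9·exp(t/2)/16. En utilisant s(t) = 9·exp(t/2)/16 et en substituant t = 2*log(4), nous trouvons s = 9/4.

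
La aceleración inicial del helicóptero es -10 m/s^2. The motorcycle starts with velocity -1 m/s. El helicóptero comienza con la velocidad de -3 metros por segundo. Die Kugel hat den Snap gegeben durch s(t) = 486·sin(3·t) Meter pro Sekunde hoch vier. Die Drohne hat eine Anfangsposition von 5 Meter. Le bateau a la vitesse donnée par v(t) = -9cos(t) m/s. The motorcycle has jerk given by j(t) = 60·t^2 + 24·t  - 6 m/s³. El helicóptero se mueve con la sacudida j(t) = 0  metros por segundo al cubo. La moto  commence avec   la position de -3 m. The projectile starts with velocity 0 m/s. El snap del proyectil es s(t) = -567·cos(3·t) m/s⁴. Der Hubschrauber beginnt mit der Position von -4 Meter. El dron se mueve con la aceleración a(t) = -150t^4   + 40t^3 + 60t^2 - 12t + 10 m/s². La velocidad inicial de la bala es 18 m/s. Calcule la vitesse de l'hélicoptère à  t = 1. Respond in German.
Wir müssen unsere Gleichung für den Ruck j(t) = 0 2-mal integrieren. Die Stammfunktion von dem Ruck ist die Beschleunigung. Mit a(0) = -10 erhalten wir a(t) = -10. Die Stammfunktion von der Beschleunigung, mit v(0) = -3, ergibt die Geschwindigkeit: v(t) = -10·t - 3. Wir haben die Geschwindigkeit v(t) = -10·t - 3. Durch Einsetzen von t = 1: v(1) = -13.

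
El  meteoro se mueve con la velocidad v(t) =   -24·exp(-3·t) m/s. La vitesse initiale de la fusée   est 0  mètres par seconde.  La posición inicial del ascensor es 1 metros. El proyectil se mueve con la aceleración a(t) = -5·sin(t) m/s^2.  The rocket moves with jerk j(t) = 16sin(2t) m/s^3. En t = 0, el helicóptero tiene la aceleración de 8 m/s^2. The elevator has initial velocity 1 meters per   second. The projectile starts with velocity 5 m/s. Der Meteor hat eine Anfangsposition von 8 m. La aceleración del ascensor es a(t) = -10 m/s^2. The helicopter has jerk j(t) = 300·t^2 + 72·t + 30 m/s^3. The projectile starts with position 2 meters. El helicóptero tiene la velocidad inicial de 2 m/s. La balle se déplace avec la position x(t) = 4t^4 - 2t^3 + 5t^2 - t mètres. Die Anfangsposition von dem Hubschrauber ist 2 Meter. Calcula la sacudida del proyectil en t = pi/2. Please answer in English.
To solve this, we need to take 1 derivative of our acceleration equation a(t) = -5·sin(t). Taking d/dt of a(t), we find j(t) = -5·cos(t). Using j(t) = -5·cos(t) and substituting t = pi/2, we find j = 0.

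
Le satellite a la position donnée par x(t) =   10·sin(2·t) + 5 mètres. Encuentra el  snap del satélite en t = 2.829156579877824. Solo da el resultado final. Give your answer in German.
Der Snap bei t = 2.829156579877824 ist s = -93.5989735095588.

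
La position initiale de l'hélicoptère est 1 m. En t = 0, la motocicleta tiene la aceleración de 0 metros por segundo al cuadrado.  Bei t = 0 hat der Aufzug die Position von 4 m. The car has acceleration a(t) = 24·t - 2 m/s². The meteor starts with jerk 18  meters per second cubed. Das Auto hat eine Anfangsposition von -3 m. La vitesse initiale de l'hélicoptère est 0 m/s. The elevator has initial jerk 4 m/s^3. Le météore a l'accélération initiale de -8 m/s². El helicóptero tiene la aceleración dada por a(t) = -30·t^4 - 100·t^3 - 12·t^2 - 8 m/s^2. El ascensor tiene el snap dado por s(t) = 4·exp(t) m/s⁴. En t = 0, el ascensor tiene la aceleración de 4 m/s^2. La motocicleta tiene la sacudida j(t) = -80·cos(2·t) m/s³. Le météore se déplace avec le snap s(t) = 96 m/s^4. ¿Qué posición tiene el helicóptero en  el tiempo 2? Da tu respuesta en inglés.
To find the answer, we compute 2 antiderivatives of a(t) = -30·t^4 - 100·t^3 - 12·t^2 - 8. The antiderivative of acceleration, with v(0) = 0, gives velocity: v(t) = t·(-6·t^4 - 25·t^3 - 4·t^2 - 8). Finding the antiderivative of v(t) and using x(0) = 1: x(t) = -t^6 - 5·t^5 - t^4 - 4·t^2 + 1. From the given position equation x(t) = -t^6 - 5·t^5 - t^4 - 4·t^2 + 1, we substitute t = 2 to get x = -255.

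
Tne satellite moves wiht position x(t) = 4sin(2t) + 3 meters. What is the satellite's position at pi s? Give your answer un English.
Using x(t) = 4·sin(2·t) + 3 and substituting t = pi, we find x = 3.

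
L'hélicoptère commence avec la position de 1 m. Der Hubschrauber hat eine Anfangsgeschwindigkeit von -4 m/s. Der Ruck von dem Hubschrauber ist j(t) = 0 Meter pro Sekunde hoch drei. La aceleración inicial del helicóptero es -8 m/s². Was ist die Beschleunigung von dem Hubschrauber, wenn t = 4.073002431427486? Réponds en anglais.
Starting from jerk j(t) = 0, we take 1 integral. Taking ∫j(t)dt and applying a(0) = -8, we find a(t) = -8. From the given acceleration equation a(t) = -8, we substitute t = 4.073002431427486 to get a = -8.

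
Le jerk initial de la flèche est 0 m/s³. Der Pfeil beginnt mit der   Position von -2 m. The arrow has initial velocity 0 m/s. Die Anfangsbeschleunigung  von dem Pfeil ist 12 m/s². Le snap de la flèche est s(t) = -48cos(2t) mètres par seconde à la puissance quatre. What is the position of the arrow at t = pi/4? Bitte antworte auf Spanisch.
Partiendo del snap s(t) = -48·cos(2·t), tomamos 4 antiderivadas. Tomando ∫s(t)dt y aplicando j(0) = 0, encontramos j(t) = -24·sin(2·t). La antiderivada de la sacudida es la aceleración. Usando a(0) = 12, obtenemos a(t) = 12·cos(2·t). La integral de la aceleración es la velocidad. Usando v(0) = 0, obtenemos v(t) = 6·sin(2·t). Tomando ∫v(t)dt y aplicando x(0) = -2, encontramos x(t) = 1 - 3·cos(2·t). Tenemos la posición x(t) = 1 - 3·cos(2·t). Sustituyendo t = pi/4: x(pi/4) = 1.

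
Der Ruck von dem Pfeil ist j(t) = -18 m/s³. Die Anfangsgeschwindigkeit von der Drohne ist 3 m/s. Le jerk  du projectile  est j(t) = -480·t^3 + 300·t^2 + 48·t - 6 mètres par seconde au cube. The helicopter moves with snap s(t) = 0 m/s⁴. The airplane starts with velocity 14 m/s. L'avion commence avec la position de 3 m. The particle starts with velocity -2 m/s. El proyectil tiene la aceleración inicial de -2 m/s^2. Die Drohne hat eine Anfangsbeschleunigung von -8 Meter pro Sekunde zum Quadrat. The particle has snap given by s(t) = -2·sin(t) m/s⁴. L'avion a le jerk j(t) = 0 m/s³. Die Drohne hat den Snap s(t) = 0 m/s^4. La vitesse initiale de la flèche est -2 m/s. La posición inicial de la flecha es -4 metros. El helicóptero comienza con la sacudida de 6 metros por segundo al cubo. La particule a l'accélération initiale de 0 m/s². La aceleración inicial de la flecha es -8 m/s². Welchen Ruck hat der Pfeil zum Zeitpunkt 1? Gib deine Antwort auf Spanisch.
De la ecuación de la sacudida j(t) = -18, sustituimos t = 1 para obtener j = -18.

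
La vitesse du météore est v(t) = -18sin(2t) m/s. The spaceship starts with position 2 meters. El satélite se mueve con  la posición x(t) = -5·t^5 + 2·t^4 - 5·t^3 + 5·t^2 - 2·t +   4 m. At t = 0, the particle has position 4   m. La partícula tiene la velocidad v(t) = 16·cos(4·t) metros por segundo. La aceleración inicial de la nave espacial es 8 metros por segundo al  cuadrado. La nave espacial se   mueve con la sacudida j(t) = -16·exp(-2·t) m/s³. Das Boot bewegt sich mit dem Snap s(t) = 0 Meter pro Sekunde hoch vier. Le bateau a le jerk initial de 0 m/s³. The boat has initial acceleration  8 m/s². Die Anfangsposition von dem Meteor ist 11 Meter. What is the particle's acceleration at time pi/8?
We must differentiate our velocity equation v(t) = 16·cos(4·t) 1 time. Taking d/dt of v(t), we find a(t) = -64·sin(4·t). We have acceleration a(t) = -64·sin(4·t). Substituting t = pi/8: a(pi/8) = -64.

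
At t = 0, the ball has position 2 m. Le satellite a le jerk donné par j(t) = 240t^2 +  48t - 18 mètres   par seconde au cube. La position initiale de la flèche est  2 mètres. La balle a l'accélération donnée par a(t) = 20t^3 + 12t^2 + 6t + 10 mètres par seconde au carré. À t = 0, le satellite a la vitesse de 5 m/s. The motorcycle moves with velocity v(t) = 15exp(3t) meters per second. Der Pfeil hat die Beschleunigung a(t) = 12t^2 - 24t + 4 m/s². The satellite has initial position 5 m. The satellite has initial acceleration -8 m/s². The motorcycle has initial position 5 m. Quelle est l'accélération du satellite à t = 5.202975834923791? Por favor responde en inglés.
We need to integrate our jerk equation j(t) = 240·t^2 + 48·t - 18 1 time. Integrating jerk and using the initial condition a(0) = -8, we get a(t) = 80·t^3 + 24·t^2 - 18·t - 8. We have acceleration a(t) = 80·t^3 + 24·t^2 - 18·t - 8. Substituting t = 5.202975834923791: a(5.202975834923791) = 11816.0124481129.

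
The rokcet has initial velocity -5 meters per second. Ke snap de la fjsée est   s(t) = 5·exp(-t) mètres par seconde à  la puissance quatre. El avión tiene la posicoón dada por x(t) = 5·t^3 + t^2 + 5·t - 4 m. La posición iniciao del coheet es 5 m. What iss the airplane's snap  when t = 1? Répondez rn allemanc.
Um dies zu lösen, müssen wir 4 Ableitungen unserer Gleichung für die Position x(t) = 5·t^3 + t^2 + 5·t - 4 nehmen. Mit d/dt von x(t) finden wir v(t) = 15·t^2 + 2·t + 5. Mit d/dt von v(t) finden wir a(t) = 30·t + 2. Die Ableitung von der Beschleunigung ergibt den Ruck: j(t) = 30. Die Ableitung von dem Ruck ergibt den Snap: s(t) = 0. Aus der Gleichung für den Snap s(t) = 0, setzen wir t = 1 ein und erhalten s = 0.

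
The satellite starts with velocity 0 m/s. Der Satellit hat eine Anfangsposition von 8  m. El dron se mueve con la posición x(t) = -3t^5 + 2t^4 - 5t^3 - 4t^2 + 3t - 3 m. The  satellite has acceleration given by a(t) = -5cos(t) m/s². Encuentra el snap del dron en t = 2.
Para resolver esto, necesitamos tomar 4 derivadas de nuestra ecuación de la posición x(t) = -3·t^5 + 2·t^4 - 5·t^3 - 4·t^2 + 3·t - 3. Derivando la posición, obtenemos la velocidad: v(t) = -15·t^4 + 8·t^3 - 15·t^2 - 8·t + 3. Tomando d/dt de v(t), encontramos a(t) = -60·t^3 + 24·t^2 - 30·t - 8. Tomando d/dt de a(t), encontramos j(t) = -180·t^2 + 48·t - 30. Derivando la sacudida, obtenemos el snap: s(t) = 48 - 360·t. Usando s(t) = 48 - 360·t y sustituyendo t = 2, encontramos s = -672.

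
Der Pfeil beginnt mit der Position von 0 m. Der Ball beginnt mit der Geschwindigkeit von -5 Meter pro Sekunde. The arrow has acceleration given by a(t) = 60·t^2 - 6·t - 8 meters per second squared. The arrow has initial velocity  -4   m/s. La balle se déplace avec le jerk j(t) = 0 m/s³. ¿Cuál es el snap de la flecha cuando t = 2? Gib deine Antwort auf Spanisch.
Partiendo de la aceleración a(t) = 60·t^2 - 6·t - 8, tomamos 2 derivadas. Tomando d/dt de a(t), encontramos j(t) = 120·t - 6. Tomando d/dt de j(t), encontramos s(t) = 120. De la ecuación del snap s(t) = 120, sustituimos t = 2 para obtener s = 120.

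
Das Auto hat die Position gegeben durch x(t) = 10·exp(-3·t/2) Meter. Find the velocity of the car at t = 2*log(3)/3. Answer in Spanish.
Partiendo de la posición x(t) = 10·exp(-3·t/2), tomamos 1 derivada. Tomando d/dt de x(t), encontramos v(t) = -15·exp(-3·t/2). De la ecuación de la velocidad v(t) = -15·exp(-3·t/2), sustituimos t = 2*log(3)/3 para obtener v = -5.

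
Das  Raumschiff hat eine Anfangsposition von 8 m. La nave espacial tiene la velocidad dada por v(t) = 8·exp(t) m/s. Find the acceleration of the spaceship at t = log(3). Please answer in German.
Um dies zu lösen, müssen wir 1 Ableitung unserer Gleichung für die Geschwindigkeit v(t) = 8·exp(t) nehmen. Mit d/dt von v(t) finden wir a(t) = 8·exp(t). Aus der Gleichung für die Beschleunigung a(t) = 8·exp(t), setzen wir t = log(3) ein und erhalten a = 24.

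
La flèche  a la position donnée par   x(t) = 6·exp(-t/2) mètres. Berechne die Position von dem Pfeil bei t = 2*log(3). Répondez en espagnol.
Tenemos la posición x(t) = 6·exp(-t/2). Sustituyendo t = 2*log(3): x(2*log(3)) = 2.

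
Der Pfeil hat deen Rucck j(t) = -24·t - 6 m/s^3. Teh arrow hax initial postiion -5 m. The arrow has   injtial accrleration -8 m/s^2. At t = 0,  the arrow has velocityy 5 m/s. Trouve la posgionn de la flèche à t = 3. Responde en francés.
Nous devons trouver l'intégrale de notre équation du jerk j(t) = -24·t - 6 3 fois. L'intégrale du jerk est l'accélération. En utilisant a(0) = -8, nous obtenons a(t) = -12·t^2 - 6·t - 8. En intégrant l'accélération et en utilisant la condition initiale v(0) = 5, nous obtenons v(t) = -4·t^3 - 3·t^2 - 8·t + 5. L'intégrale de la vitesse est la position. En utilisant x(0) = -5, nous obtenons x(t) = -t^4 - t^3 - 4·t^2 + 5·t - 5. En utilisant x(t) = -t^4 - t^3 - 4·t^2 + 5·t - 5 et en substituant t = 3, nous trouvons x = -134.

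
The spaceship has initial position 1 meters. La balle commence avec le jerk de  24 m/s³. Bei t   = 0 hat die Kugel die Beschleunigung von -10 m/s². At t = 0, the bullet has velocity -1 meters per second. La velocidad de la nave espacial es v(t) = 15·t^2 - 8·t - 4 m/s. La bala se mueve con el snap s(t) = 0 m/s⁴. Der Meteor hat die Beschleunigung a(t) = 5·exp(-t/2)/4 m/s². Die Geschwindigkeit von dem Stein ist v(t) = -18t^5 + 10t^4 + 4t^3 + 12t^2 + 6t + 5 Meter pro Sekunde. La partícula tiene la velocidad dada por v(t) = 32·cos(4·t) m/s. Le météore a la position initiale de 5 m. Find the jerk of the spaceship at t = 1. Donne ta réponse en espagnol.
Para resolver esto, necesitamos tomar 2 derivadas de nuestra ecuación de la velocidad v(t) = 15·t^2 - 8·t - 4. La derivada de la velocidad da la aceleración: a(t) = 30·t - 8. La derivada de la aceleración da la sacudida: j(t) = 30. Tenemos la sacudida j(t) = 30. Sustituyendo t = 1: j(1) = 30.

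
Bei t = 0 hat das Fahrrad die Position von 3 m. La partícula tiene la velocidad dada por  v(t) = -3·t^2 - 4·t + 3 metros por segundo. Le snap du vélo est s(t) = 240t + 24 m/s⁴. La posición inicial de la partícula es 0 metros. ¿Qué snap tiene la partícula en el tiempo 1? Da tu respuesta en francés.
Pour résoudre ceci, nous devons prendre 3 dérivées de notre équation de la vitesse v(t) = -3·t^2 - 4·t + 3. La dérivée de la vitesse donne l'accélération: a(t) = -6·t - 4. En prenant d/dt de a(t), nous trouvons j(t) = -6. La dérivée du jerk donne le snap: s(t) = 0. Nous avons le snap s(t) = 0. En substituant t = 1: s(1) = 0.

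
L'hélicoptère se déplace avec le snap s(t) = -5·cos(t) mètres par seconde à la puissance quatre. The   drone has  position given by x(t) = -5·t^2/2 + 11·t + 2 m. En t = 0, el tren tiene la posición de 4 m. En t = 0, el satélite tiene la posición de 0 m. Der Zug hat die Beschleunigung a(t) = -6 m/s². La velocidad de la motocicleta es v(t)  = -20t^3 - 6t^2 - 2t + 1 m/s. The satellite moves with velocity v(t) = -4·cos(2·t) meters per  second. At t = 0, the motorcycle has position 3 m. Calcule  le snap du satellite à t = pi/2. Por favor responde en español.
Debemos derivar nuestra ecuación de la velocidad v(t) = -4·cos(2·t) 3 veces. La derivada de la velocidad da la aceleración: a(t) = 8·sin(2·t). Tomando d/dt de a(t), encontramos j(t) = 16·cos(2·t). La derivada de la sacudida da el snap: s(t) = -32·sin(2·t). Tenemos el snap s(t) = -32·sin(2·t). Sustituyendo t = pi/2: s(pi/2) = 0.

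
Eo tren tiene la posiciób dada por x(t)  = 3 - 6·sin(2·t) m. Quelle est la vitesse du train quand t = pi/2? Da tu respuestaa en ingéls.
To solve this, we need to take 1 derivative of our position equation x(t) = 3 - 6·sin(2·t). The derivative of position gives velocity: v(t) = -12·cos(2·t). Using v(t) = -12·cos(2·t) and substituting t = pi/2, we find v = 12.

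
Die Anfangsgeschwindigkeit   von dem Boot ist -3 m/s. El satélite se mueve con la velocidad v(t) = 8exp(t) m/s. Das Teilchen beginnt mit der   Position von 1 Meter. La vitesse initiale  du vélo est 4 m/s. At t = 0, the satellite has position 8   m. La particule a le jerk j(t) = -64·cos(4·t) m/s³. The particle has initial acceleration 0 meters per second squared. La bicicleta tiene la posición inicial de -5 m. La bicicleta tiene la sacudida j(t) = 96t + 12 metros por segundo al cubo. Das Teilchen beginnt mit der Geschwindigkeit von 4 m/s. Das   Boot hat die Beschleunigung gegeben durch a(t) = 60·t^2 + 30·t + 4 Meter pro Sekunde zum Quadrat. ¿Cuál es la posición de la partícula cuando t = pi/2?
Debemos encontrar la antiderivada de nuestra ecuación de la sacudida j(t) = -64·cos(4·t) 3 veces. Tomando ∫j(t)dt y aplicando a(0) = 0, encontramos a(t) = -16·sin(4·t). La antiderivada de la aceleración es la velocidad. Usando v(0) = 4, obtenemos v(t) = 4·cos(4·t). La integral de la velocidad, con x(0) = 1, da la posición: x(t) = sin(4·t) + 1. Usando x(t) = sin(4·t) + 1 y sustituyendo t = pi/2, encontramos x = 1.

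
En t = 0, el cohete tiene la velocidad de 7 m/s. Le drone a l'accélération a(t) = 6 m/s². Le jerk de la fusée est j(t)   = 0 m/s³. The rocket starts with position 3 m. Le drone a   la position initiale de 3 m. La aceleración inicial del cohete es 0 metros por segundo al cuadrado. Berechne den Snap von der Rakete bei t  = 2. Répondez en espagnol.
Partiendo de la sacudida j(t) = 0, tomamos 1 derivada. Tomando d/dt de j(t), encontramos s(t) = 0. Tenemos el snap s(t) = 0. Sustituyendo t = 2: s(2) = 0.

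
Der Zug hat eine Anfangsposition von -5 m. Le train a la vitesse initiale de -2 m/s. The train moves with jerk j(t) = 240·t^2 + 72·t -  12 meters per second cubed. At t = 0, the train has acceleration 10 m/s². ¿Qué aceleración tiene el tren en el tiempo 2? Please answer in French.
Nous devons intégrer notre équation du jerk j(t) = 240·t^2 + 72·t - 12 1 fois. L'intégrale du jerk est l'accélération. En utilisant a(0) = 10, nous obtenons a(t) = 80·t^3 + 36·t^2 - 12·t + 10. De l'équation de l'accélération a(t) = 80·t^3 + 36·t^2 - 12·t + 10, nous substituons t = 2 pour obtenir a = 770.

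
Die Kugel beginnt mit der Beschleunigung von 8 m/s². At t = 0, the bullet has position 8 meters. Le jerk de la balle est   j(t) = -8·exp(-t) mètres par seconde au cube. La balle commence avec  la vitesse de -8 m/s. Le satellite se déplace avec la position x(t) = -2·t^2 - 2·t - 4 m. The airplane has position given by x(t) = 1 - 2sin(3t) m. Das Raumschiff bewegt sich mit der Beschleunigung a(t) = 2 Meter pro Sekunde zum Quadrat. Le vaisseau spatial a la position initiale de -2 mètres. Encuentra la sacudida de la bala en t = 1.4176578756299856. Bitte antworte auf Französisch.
De l'équation du jerk j(t) = -8·exp(-t), nous substituons t = 1.4176578756299856 pour obtenir j = -1.93824643736975.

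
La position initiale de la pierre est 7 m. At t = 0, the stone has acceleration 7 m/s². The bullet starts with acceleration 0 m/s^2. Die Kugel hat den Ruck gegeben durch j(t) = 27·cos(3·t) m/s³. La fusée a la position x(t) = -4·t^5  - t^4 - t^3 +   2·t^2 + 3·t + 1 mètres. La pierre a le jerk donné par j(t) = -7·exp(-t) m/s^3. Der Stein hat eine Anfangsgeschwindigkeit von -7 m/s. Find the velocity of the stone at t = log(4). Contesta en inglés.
We need to integrate our jerk equation j(t) = -7·exp(-t) 2 times. Taking ∫j(t)dt and applying a(0) = 7, we find a(t) = 7·exp(-t). Integrating acceleration and using the initial condition v(0) = -7, we get v(t) = -7·exp(-t). We have velocity v(t) = -7·exp(-t). Substituting t = log(4): v(log(4)) = -7/4.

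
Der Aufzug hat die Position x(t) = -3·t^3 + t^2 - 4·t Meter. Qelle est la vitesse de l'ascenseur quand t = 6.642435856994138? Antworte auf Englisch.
To solve this, we need to take 1 derivative of our position equation x(t) = -3·t^3 + t^2 - 4·t. Taking d/dt of x(t), we find v(t) = -9·t^2 + 2·t - 4. From the given velocity equation v(t) = -9·t^2 + 2·t - 4, we substitute t = 6.642435856994138 to get v = -387.812715314545.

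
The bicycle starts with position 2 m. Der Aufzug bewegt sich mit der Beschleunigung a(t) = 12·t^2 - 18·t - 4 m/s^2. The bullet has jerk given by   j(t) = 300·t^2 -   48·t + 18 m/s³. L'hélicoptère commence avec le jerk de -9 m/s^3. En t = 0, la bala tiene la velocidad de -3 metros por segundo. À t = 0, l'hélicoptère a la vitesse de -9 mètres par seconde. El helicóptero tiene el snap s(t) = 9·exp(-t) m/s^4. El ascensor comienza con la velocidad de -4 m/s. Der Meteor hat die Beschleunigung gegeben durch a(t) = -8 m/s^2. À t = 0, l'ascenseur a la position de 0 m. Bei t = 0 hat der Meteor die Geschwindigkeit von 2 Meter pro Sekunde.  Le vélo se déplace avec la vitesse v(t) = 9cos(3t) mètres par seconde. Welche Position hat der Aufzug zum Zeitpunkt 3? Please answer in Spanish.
Necesitamos integrar nuestra ecuación de la aceleración a(t) = 12·t^2 - 18·t - 4 2 veces. La integral de la aceleración es la velocidad. Usando v(0) = -4, obtenemos v(t) = 4·t^3 - 9·t^2 - 4·t - 4. Tomando ∫v(t)dt y aplicando x(0) = 0, encontramos x(t) = t^4 - 3·t^3 - 2·t^2 - 4·t. Tenemos la posición x(t) = t^4 - 3·t^3 - 2·t^2 - 4·t. Sustituyendo t = 3: x(3) = -30.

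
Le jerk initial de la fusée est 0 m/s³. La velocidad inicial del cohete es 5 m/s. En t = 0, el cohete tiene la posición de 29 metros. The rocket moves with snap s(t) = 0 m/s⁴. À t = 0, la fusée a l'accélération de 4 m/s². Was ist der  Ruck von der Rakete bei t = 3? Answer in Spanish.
Debemos encontrar la integral de nuestra ecuación del snap s(t) = 0 1 vez. La antiderivada del snap, con j(0) = 0, da la sacudida: j(t) = 0. Tenemos la sacudida j(t) = 0. Sustituyendo t = 3: j(3) = 0.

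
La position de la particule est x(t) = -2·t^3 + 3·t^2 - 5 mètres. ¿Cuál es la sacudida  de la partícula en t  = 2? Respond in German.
Wir müssen unsere Gleichung für die Position x(t) = -2·t^3 + 3·t^2 - 5 3-mal ableiten. Die Ableitung von der Position ergibt die Geschwindigkeit: v(t) = -6·t^2 + 6·t. Durch Ableiten von der Geschwindigkeit erhalten wir die Beschleunigung: a(t) = 6 - 12·t. Durch Ableiten von der Beschleunigung erhalten wir den Ruck: j(t) = -12. Mit j(t) = -12 und Einsetzen von t = 2, finden wir j = -12.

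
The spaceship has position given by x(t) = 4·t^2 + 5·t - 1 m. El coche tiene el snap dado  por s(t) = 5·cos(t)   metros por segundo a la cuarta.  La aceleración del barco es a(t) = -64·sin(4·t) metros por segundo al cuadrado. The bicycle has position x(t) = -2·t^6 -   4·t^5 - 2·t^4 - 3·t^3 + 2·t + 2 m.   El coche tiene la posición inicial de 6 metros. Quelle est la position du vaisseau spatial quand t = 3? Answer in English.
Using x(t) = 4·t^2 + 5·t - 1 and substituting t = 3, we find x = 50.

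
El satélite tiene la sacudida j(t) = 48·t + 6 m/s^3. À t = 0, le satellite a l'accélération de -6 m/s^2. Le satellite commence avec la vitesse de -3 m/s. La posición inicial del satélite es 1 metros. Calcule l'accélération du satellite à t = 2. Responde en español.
Partiendo de la sacudida j(t) = 48·t + 6, tomamos 1 antiderivada. La integral de la sacudida, con a(0) = -6, da la aceleración: a(t) = 24·t^2 + 6·t - 6. De la ecuación de la aceleración a(t) = 24·t^2 + 6·t - 6, sustituimos t = 2 para obtener a = 102.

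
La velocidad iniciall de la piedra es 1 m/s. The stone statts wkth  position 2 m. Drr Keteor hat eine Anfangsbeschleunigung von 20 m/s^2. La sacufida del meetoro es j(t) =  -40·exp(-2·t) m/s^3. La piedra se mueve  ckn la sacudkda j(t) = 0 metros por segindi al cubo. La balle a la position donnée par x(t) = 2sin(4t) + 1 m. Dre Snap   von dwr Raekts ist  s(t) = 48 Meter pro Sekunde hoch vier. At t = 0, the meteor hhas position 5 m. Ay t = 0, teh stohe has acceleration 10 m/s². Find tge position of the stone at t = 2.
To find the answer, we compute 3 integrals of j(t) = 0. Integrating jerk and using the initial condition a(0) = 10, we get a(t) = 10. The integral of acceleration is velocity. Using v(0) = 1, we get v(t) = 10·t + 1. Finding the integral of v(t) and using x(0) = 2: x(t) = 5·t^2 + t + 2. Using x(t) = 5·t^2 + t + 2 and substituting t = 2, we find x = 24.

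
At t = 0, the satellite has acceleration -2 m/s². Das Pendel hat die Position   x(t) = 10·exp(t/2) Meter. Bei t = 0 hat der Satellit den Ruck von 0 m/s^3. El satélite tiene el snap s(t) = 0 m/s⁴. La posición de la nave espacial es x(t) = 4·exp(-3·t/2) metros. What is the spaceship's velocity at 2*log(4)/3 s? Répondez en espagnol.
Partiendo de la posición x(t) = 4·exp(-3·t/2), tomamos 1 derivada. Tomando d/dt de x(t), encontramos v(t) = -6·exp(-3·t/2). Tenemos la velocidad v(t) = -6·exp(-3·t/2). Sustituyendo t = 2*log(4)/3: v(2*log(4)/3) = -3/2.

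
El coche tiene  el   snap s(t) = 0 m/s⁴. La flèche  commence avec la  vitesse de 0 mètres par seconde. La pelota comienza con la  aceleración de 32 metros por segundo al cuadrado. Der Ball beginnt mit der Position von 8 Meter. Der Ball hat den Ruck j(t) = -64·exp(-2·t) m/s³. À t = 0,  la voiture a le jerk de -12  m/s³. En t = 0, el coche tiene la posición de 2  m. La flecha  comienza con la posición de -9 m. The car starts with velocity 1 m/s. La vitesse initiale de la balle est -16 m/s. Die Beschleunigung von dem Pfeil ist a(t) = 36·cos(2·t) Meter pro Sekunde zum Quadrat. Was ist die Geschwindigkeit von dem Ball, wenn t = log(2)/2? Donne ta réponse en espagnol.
Para resolver esto, necesitamos tomar 2 antiderivadas de nuestra ecuación de la sacudida j(t) = -64·exp(-2·t). Tomando ∫j(t)dt y aplicando a(0) = 32, encontramos a(t) = 32·exp(-2·t). La antiderivada de la aceleración es la velocidad. Usando v(0) = -16, obtenemos v(t) = -16·exp(-2·t). De la ecuación de la velocidad v(t) = -16·exp(-2·t), sustituimos t = log(2)/2 para obtener v = -8.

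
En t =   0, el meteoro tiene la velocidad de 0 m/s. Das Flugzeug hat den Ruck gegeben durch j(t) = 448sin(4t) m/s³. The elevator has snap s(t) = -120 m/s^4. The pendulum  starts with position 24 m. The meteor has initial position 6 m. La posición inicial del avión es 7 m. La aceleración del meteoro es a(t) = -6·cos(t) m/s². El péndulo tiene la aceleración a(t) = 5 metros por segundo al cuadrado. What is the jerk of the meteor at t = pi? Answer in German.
Wir müssen unsere Gleichung für die Beschleunigung a(t) = -6·cos(t) 1-mal ableiten. Mit d/dt von a(t) finden wir j(t) = 6·sin(t). Mit j(t) = 6·sin(t) und Einsetzen von t = pi, finden wir j = 0.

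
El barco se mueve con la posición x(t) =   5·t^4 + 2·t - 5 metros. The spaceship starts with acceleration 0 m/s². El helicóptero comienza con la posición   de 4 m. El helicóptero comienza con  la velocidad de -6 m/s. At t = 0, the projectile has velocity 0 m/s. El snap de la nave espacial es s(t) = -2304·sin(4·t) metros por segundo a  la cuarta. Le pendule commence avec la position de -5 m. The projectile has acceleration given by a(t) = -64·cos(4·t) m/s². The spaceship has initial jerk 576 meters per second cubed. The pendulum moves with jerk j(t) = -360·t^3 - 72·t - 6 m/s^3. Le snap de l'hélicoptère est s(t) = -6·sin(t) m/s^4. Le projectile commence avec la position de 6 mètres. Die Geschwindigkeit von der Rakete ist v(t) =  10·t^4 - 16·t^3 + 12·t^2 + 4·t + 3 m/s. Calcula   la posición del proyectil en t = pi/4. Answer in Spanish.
Debemos encontrar la integral de nuestra ecuación de la aceleración a(t) = -64·cos(4·t) 2 veces. Tomando ∫a(t)dt y aplicando v(0) = 0, encontramos v(t) = -16·sin(4·t). Tomando ∫v(t)dt y aplicando x(0) = 6, encontramos x(t) = 4·cos(4·t) + 2. Usando x(t) = 4·cos(4·t) + 2 y sustituyendo t = pi/4, encontramos x = -2.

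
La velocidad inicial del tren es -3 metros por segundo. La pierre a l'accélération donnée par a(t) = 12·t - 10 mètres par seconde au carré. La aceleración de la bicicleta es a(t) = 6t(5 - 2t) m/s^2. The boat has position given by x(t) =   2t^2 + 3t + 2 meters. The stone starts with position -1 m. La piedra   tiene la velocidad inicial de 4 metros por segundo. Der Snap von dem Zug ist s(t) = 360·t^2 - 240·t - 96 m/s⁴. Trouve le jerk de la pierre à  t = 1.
Nous devons dériver notre équation de l'accélération a(t) = 12·t - 10 1 fois. En prenant d/dt de a(t), nous trouvons j(t) = 12. Nous avons le jerk j(t) = 12. En substituant t = 1: j(1) = 12.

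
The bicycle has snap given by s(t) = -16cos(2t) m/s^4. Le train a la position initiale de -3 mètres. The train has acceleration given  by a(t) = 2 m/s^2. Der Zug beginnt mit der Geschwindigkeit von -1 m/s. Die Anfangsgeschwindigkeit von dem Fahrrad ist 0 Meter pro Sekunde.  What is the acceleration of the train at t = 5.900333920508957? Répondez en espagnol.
Usando a(t) = 2 y sustituyendo t = 5.900333920508957, encontramos a = 2.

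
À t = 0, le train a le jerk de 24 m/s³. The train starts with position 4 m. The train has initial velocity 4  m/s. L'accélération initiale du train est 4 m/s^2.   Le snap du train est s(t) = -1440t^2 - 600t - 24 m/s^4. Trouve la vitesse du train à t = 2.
Nous devons trouver la primitive de notre équation du snap s(t) = -1440·t^2 - 600·t - 24 3 fois. En intégrant le snap et en utilisant la condition initiale j(0) = 24, nous obtenons j(t) = -480·t^3 - 300·t^2 - 24·t + 24. La primitive du jerk est l'accélération. En utilisant a(0) = 4, nous obtenons a(t) = -120·t^4 - 100·t^3 - 12·t^2 + 24·t + 4. La primitive de l'accélération, avec v(0) = 4, donne la vitesse: v(t) = -24·t^5 - 25·t^4 - 4·t^3 + 12·t^2 + 4·t + 4. Nous avons la vitesse v(t) = -24·t^5 - 25·t^4 - 4·t^3 + 12·t^2 + 4·t + 4. En substituant t = 2: v(2) = -1140.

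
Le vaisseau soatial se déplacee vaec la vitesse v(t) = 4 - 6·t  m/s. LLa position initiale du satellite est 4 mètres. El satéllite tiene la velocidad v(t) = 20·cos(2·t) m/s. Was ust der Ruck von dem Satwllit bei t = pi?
Wir müssen unsere Gleichung für die Geschwindigkeit v(t) = 20·cos(2·t) 2-mal ableiten. Durch Ableiten von der Geschwindigkeit erhalten wir die Beschleunigung: a(t) = -40·sin(2·t). Durch Ableiten von der Beschleunigung erhalten wir den Ruck: j(t) = -80·cos(2·t). Aus der Gleichung für den Ruck j(t) = -80·cos(2·t), setzen wir t = pi ein und erhalten j = -80.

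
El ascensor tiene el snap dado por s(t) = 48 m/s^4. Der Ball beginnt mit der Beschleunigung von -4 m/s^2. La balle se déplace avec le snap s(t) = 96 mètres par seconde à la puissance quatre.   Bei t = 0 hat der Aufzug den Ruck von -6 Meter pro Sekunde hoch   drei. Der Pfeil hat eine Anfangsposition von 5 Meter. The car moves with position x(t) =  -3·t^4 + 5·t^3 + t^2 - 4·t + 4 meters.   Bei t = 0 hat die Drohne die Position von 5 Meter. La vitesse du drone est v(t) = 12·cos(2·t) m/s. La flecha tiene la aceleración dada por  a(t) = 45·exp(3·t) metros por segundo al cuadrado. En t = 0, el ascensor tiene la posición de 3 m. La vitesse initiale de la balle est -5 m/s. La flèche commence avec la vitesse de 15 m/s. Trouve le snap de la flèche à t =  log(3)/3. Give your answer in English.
To solve this, we need to take 2 derivatives of our acceleration equation a(t) = 45·exp(3·t). The derivative of acceleration gives jerk: j(t) = 135·exp(3·t). Taking d/dt of j(t), we find s(t) = 405·exp(3·t). Using s(t) = 405·exp(3·t) and substituting t = log(3)/3, we find s = 1215.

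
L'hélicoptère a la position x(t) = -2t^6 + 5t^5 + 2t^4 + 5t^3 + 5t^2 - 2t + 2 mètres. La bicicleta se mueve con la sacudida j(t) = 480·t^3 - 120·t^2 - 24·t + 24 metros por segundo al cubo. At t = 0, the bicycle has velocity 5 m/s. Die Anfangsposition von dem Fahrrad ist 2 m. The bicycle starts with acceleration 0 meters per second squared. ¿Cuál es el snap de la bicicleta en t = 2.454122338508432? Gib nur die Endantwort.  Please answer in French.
Le snap à t = 2.454122338508432 est s = 8059.72233016515.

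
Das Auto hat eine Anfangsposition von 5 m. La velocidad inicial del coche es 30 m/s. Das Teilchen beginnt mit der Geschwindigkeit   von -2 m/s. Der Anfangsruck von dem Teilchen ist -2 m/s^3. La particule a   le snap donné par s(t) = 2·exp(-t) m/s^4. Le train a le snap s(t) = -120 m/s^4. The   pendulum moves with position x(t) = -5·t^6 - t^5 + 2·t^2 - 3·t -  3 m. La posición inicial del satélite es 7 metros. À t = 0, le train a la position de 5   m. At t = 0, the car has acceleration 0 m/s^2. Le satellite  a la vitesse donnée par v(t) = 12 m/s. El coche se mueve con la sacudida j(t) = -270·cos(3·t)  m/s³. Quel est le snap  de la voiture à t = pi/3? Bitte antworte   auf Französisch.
Nous devons dériver notre équation du jerk j(t) = -270·cos(3·t) 1 fois. La dérivée du jerk donne le snap: s(t) = 810·sin(3·t). En utilisant s(t) = 810·sin(3·t) et en substituant t = pi/3, nous trouvons s = 0.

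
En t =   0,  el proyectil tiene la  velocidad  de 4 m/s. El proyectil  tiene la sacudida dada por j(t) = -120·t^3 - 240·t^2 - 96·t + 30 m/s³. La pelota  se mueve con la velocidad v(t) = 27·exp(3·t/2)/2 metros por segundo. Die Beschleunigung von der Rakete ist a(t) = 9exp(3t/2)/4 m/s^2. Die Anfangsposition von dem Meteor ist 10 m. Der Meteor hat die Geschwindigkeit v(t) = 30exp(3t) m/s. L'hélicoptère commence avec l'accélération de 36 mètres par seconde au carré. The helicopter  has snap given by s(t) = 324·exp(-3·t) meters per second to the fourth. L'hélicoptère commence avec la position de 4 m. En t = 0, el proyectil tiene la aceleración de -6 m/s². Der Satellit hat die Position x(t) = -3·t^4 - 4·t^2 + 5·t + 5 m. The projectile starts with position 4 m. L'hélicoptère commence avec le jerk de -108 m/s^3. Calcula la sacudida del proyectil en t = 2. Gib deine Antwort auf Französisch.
De l'équation du jerk j(t) = -120·t^3 - 240·t^2 - 96·t + 30, nous substituons t = 2 pour obtenir j = -2082.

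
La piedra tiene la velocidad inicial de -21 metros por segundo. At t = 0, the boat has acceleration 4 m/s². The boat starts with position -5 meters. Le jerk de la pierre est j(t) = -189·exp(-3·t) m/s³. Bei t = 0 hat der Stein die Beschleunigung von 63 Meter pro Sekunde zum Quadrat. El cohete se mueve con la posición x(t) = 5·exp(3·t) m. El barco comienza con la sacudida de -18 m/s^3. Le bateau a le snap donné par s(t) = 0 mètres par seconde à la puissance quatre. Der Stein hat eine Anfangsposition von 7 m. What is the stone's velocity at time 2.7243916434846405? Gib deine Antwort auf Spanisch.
Debemos encontrar la integral de nuestra ecuación de la sacudida j(t) = -189·exp(-3·t) 2 veces. La integral de la sacudida es la aceleración. Usando a(0) = 63, obtenemos a(t) = 63·exp(-3·t). Integrando la aceleración y usando la condición inicial v(0) = -21, obtenemos v(t) = -21·exp(-3·t). De la ecuación de la velocidad v(t) = -21·exp(-3·t), sustituimos t = 2.7243916434846405 para obtener v = -0.00592453845591793.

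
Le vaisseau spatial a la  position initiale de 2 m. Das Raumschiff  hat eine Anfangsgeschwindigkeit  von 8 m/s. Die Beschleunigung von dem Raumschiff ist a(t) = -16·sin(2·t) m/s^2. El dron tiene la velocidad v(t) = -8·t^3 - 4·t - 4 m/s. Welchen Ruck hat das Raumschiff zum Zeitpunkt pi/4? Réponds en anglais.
Starting from acceleration a(t) = -16·sin(2·t), we take 1 derivative. Differentiating acceleration, we get jerk: j(t) = -32·cos(2·t). We have jerk j(t) = -32·cos(2·t). Substituting t = pi/4: j(pi/4) = 0.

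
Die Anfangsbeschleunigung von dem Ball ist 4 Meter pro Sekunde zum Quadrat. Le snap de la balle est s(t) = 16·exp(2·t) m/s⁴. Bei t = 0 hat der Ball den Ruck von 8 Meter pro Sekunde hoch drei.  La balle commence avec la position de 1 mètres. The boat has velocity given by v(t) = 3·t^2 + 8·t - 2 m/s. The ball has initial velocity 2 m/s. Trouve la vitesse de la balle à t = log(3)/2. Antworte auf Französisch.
En partant du snap s(t) = 16·exp(2·t), nous prenons 3 primitives. L'intégrale du snap est le jerk. En utilisant j(0) = 8, nous obtenons j(t) = 8·exp(2·t). En intégrant le jerk et en utilisant la condition initiale a(0) = 4, nous obtenons a(t) = 4·exp(2·t). L'intégrale de l'accélération est la vitesse. En utilisant v(0) = 2, nous obtenons v(t) = 2·exp(2·t). De l'équation de la vitesse v(t) = 2·exp(2·t), nous substituons t = log(3)/2 pour obtenir v = 6.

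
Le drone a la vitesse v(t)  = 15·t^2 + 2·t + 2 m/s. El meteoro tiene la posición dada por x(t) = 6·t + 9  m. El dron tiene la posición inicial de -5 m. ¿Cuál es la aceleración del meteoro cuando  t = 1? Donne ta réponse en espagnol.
Debemos derivar nuestra ecuación de la posición x(t) = 6·t + 9 2 veces. Tomando d/dt de x(t), encontramos v(t) = 6. Tomando d/dt de v(t), encontramos a(t) = 0. De la ecuación de la aceleración a(t) = 0, sustituimos t = 1 para obtener a = 0.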